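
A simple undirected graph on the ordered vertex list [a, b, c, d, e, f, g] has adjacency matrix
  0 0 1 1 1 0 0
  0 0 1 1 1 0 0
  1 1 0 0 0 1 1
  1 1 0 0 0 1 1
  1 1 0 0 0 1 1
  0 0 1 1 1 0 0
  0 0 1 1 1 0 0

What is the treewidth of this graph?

A width-3 tree decomposition is:
Bags: B1 = {a, c, d, e}  B2 = {c, d, e, f}  B3 = {c, d, e, g}  B4 = {b, c, d, e}
Tree: B1–B2, B2–B3, B3–B4
Every bag has size at most 4, so the width is 4 − 1 = 3 and tw(G) ≤ 3. For the lower bound: the 4 vertex sets {a,d}, {c,f}, {e}, {g} are disjoint, each induces a connected subgraph, and every pair is joined by at least one edge of G. Contracting each set to a single vertex therefore yields K_{4} as a minor, and since treewidth is minor-monotone, tw(G) ≥ tw(K_{4}) = 3. Combining the bounds, tw(G) = 3.

3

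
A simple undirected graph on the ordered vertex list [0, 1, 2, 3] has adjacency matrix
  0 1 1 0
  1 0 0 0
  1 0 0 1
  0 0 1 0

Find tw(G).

A width-1 tree decomposition is:
Bags: B1 = {2, 3}  B2 = {0, 2}  B3 = {0, 1}
Tree: B1–B2, B2–B3
Each bag holds 2 vertices, so the decomposition has width 1, which upper-bounds the treewidth. Any graph with an edge has treewidth ≥ 1, and G has the edge 3–2. Hence tw(G) = 1 exactly.

1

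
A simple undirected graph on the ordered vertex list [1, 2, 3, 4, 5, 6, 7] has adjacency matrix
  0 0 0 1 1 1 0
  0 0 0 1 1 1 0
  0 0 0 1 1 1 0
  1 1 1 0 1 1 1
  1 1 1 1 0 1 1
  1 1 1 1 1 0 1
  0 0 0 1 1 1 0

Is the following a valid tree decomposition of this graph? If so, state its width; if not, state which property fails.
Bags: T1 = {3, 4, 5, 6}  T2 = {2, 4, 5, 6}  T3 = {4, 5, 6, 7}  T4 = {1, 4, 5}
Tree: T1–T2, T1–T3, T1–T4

No — edge (6,1) lies in no bag.

A tree decomposition must satisfy three properties: every vertex lies in some bag; for every edge, both endpoints lie together in some bag; and for every vertex, the bags containing it form a connected subtree. Here edge (6,1) lies in no bag, so the decomposition is invalid.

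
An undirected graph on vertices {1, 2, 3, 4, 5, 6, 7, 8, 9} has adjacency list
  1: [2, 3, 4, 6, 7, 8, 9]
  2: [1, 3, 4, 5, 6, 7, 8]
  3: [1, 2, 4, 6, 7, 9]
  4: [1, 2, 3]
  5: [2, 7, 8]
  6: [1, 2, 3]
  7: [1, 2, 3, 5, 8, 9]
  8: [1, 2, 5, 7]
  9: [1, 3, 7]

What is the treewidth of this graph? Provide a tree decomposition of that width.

The largest bag has 4 vertices, giving width 3; this decomposition certifies tw(G) ≤ 3. On the other hand G contains the 4-clique {1, 3, 7, 9}. A clique must lie in a single bag of any decomposition, so no decomposition can have width below 3. Combining the bounds, tw(G) = 3.

Treewidth 3.
Bags: B1 = {1, 2, 3, 7}  B2 = {1, 2, 7, 8}  B3 = {1, 2, 3, 6}  B4 = {2, 5, 7, 8}  B5 = {1, 3, 7, 9}  B6 = {1, 2, 3, 4}
Tree: B1–B2, B1–B3, B2–B4, B1–B5, B1–B6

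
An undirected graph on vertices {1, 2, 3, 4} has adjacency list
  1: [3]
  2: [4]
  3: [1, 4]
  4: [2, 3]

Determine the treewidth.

A width-1 tree decomposition is:
Bags: B1 = {2, 4}  B2 = {3, 4}  B3 = {1, 3}
Tree: B1–B2, B2–B3
Every bag has size at most 2, so the width is 2 − 1 = 1 and tw(G) ≤ 1. Any graph with an edge has treewidth ≥ 1, and G has the edge 2–4. The upper and lower bounds meet at 1, so that is the treewidth.

1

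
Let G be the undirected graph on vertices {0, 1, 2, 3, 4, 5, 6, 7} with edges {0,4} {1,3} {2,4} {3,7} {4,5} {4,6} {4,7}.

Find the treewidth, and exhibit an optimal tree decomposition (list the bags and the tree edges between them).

Treewidth 1.
Bags: B1 = {4, 7}  B2 = {4, 6}  B3 = {3, 7}  B4 = {0, 4}  B5 = {2, 4}  B6 = {1, 3}  B7 = {4, 5}
Tree: B1–B2, B1–B3, B1–B4, B4–B5, B3–B6, B4–B7

Every bag has size at most 2, so the width is 2 − 1 = 1 and tw(G) ≤ 1. G has an edge, so its treewidth is at least 1. Combining the bounds, tw(G) = 1.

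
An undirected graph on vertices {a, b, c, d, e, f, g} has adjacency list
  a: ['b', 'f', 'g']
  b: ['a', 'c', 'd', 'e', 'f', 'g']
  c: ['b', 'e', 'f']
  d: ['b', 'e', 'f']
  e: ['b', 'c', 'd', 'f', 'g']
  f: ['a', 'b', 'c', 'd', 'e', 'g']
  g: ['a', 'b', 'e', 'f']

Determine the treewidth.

3

A width-3 tree decomposition is:
Bags: B1 = {b, e, f, g}  B2 = {b, c, e, f}  B3 = {a, b, f, g}  B4 = {b, d, e, f}
Tree: B1–B2, B1–B3, B1–B4
The largest bag has 4 vertices, giving width 3; this decomposition certifies tw(G) ≤ 3. For the lower bound, the 4 vertices {b, d, e, f} are pairwise adjacent, and any tree decomposition puts a clique entirely inside one bag — forcing width ≥ 3. Combining the bounds, tw(G) = 3.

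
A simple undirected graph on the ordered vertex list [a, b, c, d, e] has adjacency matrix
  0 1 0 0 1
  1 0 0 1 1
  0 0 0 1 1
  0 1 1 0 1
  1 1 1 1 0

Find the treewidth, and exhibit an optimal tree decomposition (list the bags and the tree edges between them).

Treewidth 2.
One such decomposition:
Bags: B1 = {c, d, e}  B2 = {b, d, e}  B3 = {a, b, e}
Tree: B1–B2, B2–B3

Every bag has size at most 3, so the width is 3 − 1 = 2 and tw(G) ≤ 2. Conversely, {c, d, e} is a clique of size 3, and the vertices of any clique must share a bag in every tree decomposition; so some bag has ≥ 3 vertices and tw(G) ≥ 2. Combining the bounds, tw(G) = 2.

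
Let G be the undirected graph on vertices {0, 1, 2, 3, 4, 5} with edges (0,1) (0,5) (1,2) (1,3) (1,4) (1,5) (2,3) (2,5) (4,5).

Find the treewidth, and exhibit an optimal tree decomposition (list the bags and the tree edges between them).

Each bag holds 3 vertices, so the decomposition has width 2, which upper-bounds the treewidth. On the other hand G contains the 3-clique {1, 2, 3}. A clique must lie in a single bag of any decomposition, so no decomposition can have width below 2. Hence tw(G) = 2 exactly.

Treewidth 2.
One such decomposition:
Bags: B1 = {1, 2, 5}  B2 = {1, 4, 5}  B3 = {0, 1, 5}  B4 = {1, 2, 3}
Tree: B1–B2, B2–B3, B1–B4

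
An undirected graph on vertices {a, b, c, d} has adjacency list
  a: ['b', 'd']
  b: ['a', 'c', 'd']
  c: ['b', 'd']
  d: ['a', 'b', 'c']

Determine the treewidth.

A width-2 tree decomposition is:
Bags: B1 = {b, c, d}  B2 = {a, b, d}
Tree: B1–B2
Each bag holds 3 vertices, so the decomposition has width 2, which upper-bounds the treewidth. Conversely, {b, c, d} is a clique of size 3, and the vertices of any clique must share a bag in every tree decomposition; so some bag has ≥ 3 vertices and tw(G) ≥ 2. Hence tw(G) = 2 exactly.

2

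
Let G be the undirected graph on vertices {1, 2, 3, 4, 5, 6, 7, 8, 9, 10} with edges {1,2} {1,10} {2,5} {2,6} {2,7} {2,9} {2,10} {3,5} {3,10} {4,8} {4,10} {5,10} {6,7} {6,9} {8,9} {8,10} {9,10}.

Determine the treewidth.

2

A width-2 tree decomposition is:
Bags: B1 = {2, 5, 10}  B2 = {1, 2, 10}  B3 = {3, 5, 10}  B4 = {2, 9, 10}  B5 = {2, 6, 9}  B6 = {2, 6, 7}  B7 = {8, 9, 10}  B8 = {4, 8, 10}
Tree: B1–B2, B1–B3, B1–B4, B4–B5, B5–B6, B4–B7, B7–B8
Each bag holds 3 vertices, so the decomposition has width 2, which upper-bounds the treewidth. For the lower bound, the 3 vertices {8, 9, 10} are pairwise adjacent, and any tree decomposition puts a clique entirely inside one bag — forcing width ≥ 2. The upper and lower bounds meet at 2, so that is the treewidth.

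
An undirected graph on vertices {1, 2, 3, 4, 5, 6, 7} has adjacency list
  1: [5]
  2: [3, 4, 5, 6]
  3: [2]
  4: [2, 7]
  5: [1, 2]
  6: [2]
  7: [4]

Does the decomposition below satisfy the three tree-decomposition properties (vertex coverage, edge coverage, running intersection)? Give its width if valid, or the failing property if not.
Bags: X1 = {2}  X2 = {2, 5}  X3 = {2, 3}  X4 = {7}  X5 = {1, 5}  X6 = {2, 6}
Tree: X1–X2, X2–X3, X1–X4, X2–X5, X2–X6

No — vertex 4 appears in no bag.

A tree decomposition must satisfy three properties: every vertex lies in some bag; for every edge, both endpoints lie together in some bag; and for every vertex, the bags containing it form a connected subtree. Here vertex 4 appears in no bag, so the decomposition is invalid.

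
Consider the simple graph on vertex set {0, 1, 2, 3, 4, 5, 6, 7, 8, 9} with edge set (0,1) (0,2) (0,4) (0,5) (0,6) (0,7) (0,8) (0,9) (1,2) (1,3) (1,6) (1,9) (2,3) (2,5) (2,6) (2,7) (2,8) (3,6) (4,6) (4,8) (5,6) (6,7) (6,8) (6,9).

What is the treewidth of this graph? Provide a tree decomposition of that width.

Treewidth 3.
Bags: B1 = {0, 2, 5, 6}  B2 = {0, 1, 2, 6}  B3 = {0, 2, 6, 8}  B4 = {0, 4, 6, 8}  B5 = {1, 2, 3, 6}  B6 = {0, 2, 6, 7}  B7 = {0, 1, 6, 9}
Tree: B1–B2, B2–B3, B3–B4, B2–B5, B2–B6, B2–B7

Every bag has size at most 4, so the width is 4 − 1 = 3 and tw(G) ≤ 3. On the other hand G contains the 4-clique {0, 1, 6, 9}. A clique must lie in a single bag of any decomposition, so no decomposition can have width below 3. Hence tw(G) = 3 exactly.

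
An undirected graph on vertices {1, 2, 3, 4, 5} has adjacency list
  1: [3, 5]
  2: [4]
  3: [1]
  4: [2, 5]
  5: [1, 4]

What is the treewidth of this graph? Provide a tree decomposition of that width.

Treewidth 1.
One optimal decomposition is:
Bags: B1 = {1, 3}  B2 = {1, 5}  B3 = {4, 5}  B4 = {2, 4}
Tree: B1–B2, B2–B3, B3–B4

The largest bag has 2 vertices, giving width 1; this decomposition certifies tw(G) ≤ 1. Since G has at least one edge (e.g. 3–1), it is not an edgeless graph, so tw(G) ≥ 1. Hence tw(G) = 1 exactly.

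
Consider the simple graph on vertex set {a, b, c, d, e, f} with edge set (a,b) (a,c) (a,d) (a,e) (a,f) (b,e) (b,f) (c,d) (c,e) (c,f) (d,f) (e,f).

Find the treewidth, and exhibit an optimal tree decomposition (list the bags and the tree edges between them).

The largest bag has 4 vertices, giving width 3; this decomposition certifies tw(G) ≤ 3. For the lower bound, the 4 vertices {a, c, d, f} are pairwise adjacent, and any tree decomposition puts a clique entirely inside one bag — forcing width ≥ 3. The upper and lower bounds meet at 3, so that is the treewidth.

Treewidth 3.
One such decomposition:
Bags: B1 = {a, c, e, f}  B2 = {a, c, d, f}  B3 = {a, b, e, f}
Tree: B1–B2, B1–B3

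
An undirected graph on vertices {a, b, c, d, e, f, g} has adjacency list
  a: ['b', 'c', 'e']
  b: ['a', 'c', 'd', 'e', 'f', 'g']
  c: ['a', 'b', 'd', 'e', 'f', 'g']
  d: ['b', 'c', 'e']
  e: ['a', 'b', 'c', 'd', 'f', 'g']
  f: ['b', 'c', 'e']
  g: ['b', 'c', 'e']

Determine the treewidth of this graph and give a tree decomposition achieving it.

Treewidth 3.
Bags: B1 = {b, c, e, g}  B2 = {b, c, d, e}  B3 = {a, b, c, e}  B4 = {b, c, e, f}
Tree: B1–B2, B1–B3, B2–B4

Every bag has size at most 4, so the width is 4 − 1 = 3 and tw(G) ≤ 3. Conversely, {b, c, d, e} is a clique of size 4, and the vertices of any clique must share a bag in every tree decomposition; so some bag has ≥ 4 vertices and tw(G) ≥ 3. Combining the bounds, tw(G) = 3.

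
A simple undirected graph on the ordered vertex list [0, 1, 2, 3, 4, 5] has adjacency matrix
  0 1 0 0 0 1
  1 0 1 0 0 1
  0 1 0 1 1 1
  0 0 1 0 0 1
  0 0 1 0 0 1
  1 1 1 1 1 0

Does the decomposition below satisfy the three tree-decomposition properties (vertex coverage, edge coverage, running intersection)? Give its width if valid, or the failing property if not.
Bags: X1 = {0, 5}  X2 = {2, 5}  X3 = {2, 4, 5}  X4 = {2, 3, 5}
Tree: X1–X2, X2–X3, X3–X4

A tree decomposition must satisfy three properties: every vertex lies in some bag; for every edge, both endpoints lie together in some bag; and for every vertex, the bags containing it form a connected subtree. Here vertex 1 appears in no bag, so the decomposition is invalid.

No — vertex 1 appears in no bag.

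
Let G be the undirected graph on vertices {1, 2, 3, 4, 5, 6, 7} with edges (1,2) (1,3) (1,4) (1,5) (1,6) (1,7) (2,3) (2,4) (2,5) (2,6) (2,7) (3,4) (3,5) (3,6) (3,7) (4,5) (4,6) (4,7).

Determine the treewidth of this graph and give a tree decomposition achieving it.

Treewidth 4.
One such decomposition:
Bags: B1 = {1, 2, 3, 4, 5}  B2 = {1, 2, 3, 4, 6}  B3 = {1, 2, 3, 4, 7}
Tree: B1–B2, B2–B3

Every bag has size at most 5, so the width is 5 − 1 = 4 and tw(G) ≤ 4. On the other hand G contains the 5-clique {1, 2, 3, 4, 5}. A clique must lie in a single bag of any decomposition, so no decomposition can have width below 4. The upper and lower bounds meet at 4, so that is the treewidth.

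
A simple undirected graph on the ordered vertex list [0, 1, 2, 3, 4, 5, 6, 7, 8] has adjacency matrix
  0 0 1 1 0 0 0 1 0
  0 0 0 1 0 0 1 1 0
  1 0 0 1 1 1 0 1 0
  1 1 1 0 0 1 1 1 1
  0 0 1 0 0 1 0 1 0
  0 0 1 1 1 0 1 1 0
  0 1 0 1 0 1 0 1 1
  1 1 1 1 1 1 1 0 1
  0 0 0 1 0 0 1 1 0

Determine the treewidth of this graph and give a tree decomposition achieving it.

Each bag holds 4 vertices, so the decomposition has width 3, which upper-bounds the treewidth. For the lower bound, the 4 vertices {0, 2, 3, 7} are pairwise adjacent, and any tree decomposition puts a clique entirely inside one bag — forcing width ≥ 3. Hence tw(G) = 3 exactly.

Treewidth 3.
One optimal decomposition is:
Bags: B1 = {3, 5, 6, 7}  B2 = {3, 6, 7, 8}  B3 = {2, 3, 5, 7}  B4 = {1, 3, 6, 7}  B5 = {0, 2, 3, 7}  B6 = {2, 4, 5, 7}
Tree: B1–B2, B1–B3, B2–B4, B3–B5, B3–B6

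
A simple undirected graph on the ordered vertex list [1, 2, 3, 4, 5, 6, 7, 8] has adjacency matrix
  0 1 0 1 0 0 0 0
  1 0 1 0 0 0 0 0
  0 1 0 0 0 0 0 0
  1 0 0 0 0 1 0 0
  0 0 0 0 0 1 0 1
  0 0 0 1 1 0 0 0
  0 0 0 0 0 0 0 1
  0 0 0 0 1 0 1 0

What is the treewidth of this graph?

A width-1 tree decomposition is:
Bags: B1 = {2, 3}  B2 = {1, 2}  B3 = {1, 4}  B4 = {4, 6}  B5 = {5, 6}  B6 = {5, 8}  B7 = {7, 8}
Tree: B1–B2, B2–B3, B3–B4, B4–B5, B5–B6, B6–B7
The largest bag has 2 vertices, giving width 1; this decomposition certifies tw(G) ≤ 1. Since G has at least one edge (e.g. 3–2), it is not an edgeless graph, so tw(G) ≥ 1. Therefore the treewidth is 1.

1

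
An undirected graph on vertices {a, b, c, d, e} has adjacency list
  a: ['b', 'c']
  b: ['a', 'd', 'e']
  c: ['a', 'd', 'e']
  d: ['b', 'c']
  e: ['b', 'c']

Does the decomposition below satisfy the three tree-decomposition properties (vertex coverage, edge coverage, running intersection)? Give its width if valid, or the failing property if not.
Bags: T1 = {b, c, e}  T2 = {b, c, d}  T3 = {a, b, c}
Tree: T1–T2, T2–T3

Every vertex of G appears in some bag (union = {a, b, c, d, e}); every edge is covered by a bag; and for each vertex v the set of bags containing v is connected in the bag tree. The decomposition is therefore valid. The largest bag has 3 vertices, so the width is 2.

Yes; width 2.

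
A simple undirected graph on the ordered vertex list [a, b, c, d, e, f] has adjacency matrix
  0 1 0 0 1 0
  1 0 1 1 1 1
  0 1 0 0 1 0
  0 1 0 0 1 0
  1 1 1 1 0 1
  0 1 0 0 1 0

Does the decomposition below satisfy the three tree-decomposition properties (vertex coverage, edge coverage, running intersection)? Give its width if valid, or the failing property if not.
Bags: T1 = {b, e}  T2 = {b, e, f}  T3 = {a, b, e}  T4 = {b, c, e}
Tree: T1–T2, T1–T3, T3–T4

No — vertex d appears in no bag.

A tree decomposition must satisfy three properties: every vertex lies in some bag; for every edge, both endpoints lie together in some bag; and for every vertex, the bags containing it form a connected subtree. Here vertex d appears in no bag, so the decomposition is invalid.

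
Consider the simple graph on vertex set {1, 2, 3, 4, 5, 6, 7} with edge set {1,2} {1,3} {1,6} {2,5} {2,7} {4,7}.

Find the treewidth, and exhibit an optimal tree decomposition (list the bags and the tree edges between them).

Treewidth 1.
One optimal decomposition is:
Bags: B1 = {1, 2}  B2 = {1, 6}  B3 = {1, 3}  B4 = {2, 7}  B5 = {2, 5}  B6 = {4, 7}
Tree: B1–B2, B1–B3, B1–B4, B4–B5, B4–B6

Each bag holds 2 vertices, so the decomposition has width 1, which upper-bounds the treewidth. Since G has at least one edge (e.g. 1–2), it is not an edgeless graph, so tw(G) ≥ 1. The upper and lower bounds meet at 1, so that is the treewidth.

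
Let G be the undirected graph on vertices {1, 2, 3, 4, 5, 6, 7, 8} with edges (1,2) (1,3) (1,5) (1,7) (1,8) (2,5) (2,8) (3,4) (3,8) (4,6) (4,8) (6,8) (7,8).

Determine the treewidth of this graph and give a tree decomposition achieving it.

Treewidth 2.
One such decomposition:
Bags: B1 = {3, 4, 8}  B2 = {1, 3, 8}  B3 = {4, 6, 8}  B4 = {1, 2, 8}  B5 = {1, 2, 5}  B6 = {1, 7, 8}
Tree: B1–B2, B1–B3, B2–B4, B4–B5, B2–B6

The largest bag has 3 vertices, giving width 2; this decomposition certifies tw(G) ≤ 2. Conversely, {1, 2, 8} is a clique of size 3, and the vertices of any clique must share a bag in every tree decomposition; so some bag has ≥ 3 vertices and tw(G) ≥ 2. The upper and lower bounds meet at 2, so that is the treewidth.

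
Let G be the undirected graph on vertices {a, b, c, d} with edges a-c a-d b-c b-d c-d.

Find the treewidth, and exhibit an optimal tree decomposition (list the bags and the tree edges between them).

Treewidth 2.
Bags: B1 = {a, c, d}  B2 = {b, c, d}
Tree: B1–B2

Every bag has size at most 3, so the width is 3 − 1 = 2 and tw(G) ≤ 2. For the lower bound, the 3 vertices {a, c, d} are pairwise adjacent, and any tree decomposition puts a clique entirely inside one bag — forcing width ≥ 2. The upper and lower bounds meet at 2, so that is the treewidth.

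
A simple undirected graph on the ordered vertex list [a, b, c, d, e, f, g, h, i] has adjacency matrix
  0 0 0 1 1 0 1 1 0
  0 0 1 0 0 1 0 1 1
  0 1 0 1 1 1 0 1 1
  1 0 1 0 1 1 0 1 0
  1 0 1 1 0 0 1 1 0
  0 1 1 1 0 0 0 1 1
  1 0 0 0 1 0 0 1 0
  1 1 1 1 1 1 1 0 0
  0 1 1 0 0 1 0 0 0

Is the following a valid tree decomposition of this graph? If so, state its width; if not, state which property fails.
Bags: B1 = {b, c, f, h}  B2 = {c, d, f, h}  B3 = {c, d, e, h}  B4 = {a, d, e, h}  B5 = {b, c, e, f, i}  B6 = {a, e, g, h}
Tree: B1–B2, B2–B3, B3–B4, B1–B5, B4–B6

A tree decomposition must satisfy three properties: every vertex lies in some bag; for every edge, both endpoints lie together in some bag; and for every vertex, the bags containing it form a connected subtree. Here bags containing vertex e are not connected in the tree, so the decomposition is invalid.

No — bags containing vertex e are not connected in the tree.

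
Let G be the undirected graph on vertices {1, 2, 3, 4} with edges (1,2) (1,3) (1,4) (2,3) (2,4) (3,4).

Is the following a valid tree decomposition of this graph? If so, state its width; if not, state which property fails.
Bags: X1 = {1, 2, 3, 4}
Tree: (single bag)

Yes; width 3.

Every vertex of G appears in some bag (union = {1, 2, 3, 4}); every edge is covered by a bag; and for each vertex v the set of bags containing v is connected in the bag tree. The decomposition is therefore valid. The largest bag has 4 vertices, so the width is 3.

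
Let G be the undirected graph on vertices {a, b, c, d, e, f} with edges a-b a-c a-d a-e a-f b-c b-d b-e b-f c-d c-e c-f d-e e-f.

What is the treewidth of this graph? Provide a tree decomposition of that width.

Treewidth 4.
Bags: B1 = {a, b, c, d, e}  B2 = {a, b, c, e, f}
Tree: B1–B2

Every bag has size at most 5, so the width is 5 − 1 = 4 and tw(G) ≤ 4. For the lower bound, the 5 vertices {a, b, c, d, e} are pairwise adjacent, and any tree decomposition puts a clique entirely inside one bag — forcing width ≥ 4. Therefore the treewidth is 4.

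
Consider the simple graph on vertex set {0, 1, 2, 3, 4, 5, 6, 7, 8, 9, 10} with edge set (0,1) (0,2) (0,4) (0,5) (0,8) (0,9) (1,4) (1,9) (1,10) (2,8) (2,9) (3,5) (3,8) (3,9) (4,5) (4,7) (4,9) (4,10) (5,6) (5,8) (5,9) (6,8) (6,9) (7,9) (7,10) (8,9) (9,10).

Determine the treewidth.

A width-3 tree decomposition is:
Bags: B1 = {3, 5, 8, 9}  B2 = {0, 5, 8, 9}  B3 = {0, 4, 5, 9}  B4 = {5, 6, 8, 9}  B5 = {0, 1, 4, 9}  B6 = {1, 4, 9, 10}  B7 = {0, 2, 8, 9}  B8 = {4, 7, 9, 10}
Tree: B1–B2, B2–B3, B2–B4, B3–B5, B5–B6, B2–B7, B6–B8
The largest bag has 4 vertices, giving width 3; this decomposition certifies tw(G) ≤ 3. Conversely, {0, 2, 8, 9} is a clique of size 4, and the vertices of any clique must share a bag in every tree decomposition; so some bag has ≥ 4 vertices and tw(G) ≥ 3. Hence tw(G) = 3 exactly.

3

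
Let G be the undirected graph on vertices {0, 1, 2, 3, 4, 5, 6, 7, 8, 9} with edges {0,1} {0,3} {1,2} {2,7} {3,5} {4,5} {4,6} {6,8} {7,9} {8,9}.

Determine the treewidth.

2

A width-2 tree decomposition is:
Bags: B1 = {0, 1, 3}  B2 = {1, 2, 3}  B3 = {2, 3, 7}  B4 = {3, 7, 9}  B5 = {3, 8, 9}  B6 = {3, 6, 8}  B7 = {3, 4, 6}  B8 = {3, 4, 5}
Tree: B1–B2, B2–B3, B3–B4, B4–B5, B5–B6, B6–B7, B7–B8
Every bag has size at most 3, so the width is 3 − 1 = 2 and tw(G) ≤ 2. For the lower bound, G contains the cycle 3–0–1–2–7–9–8–6–4–5–3, so G is not a forest; only forests have treewidth ≤ 1, hence tw(G) ≥ 2. The upper and lower bounds meet at 2, so that is the treewidth.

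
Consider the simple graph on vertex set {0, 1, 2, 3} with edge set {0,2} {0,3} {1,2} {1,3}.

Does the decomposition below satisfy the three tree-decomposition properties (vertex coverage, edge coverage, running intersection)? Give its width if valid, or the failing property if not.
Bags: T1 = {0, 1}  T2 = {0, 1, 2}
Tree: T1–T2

A tree decomposition must satisfy three properties: every vertex lies in some bag; for every edge, both endpoints lie together in some bag; and for every vertex, the bags containing it form a connected subtree. Here vertex 3 appears in no bag, so the decomposition is invalid.

No — vertex 3 appears in no bag.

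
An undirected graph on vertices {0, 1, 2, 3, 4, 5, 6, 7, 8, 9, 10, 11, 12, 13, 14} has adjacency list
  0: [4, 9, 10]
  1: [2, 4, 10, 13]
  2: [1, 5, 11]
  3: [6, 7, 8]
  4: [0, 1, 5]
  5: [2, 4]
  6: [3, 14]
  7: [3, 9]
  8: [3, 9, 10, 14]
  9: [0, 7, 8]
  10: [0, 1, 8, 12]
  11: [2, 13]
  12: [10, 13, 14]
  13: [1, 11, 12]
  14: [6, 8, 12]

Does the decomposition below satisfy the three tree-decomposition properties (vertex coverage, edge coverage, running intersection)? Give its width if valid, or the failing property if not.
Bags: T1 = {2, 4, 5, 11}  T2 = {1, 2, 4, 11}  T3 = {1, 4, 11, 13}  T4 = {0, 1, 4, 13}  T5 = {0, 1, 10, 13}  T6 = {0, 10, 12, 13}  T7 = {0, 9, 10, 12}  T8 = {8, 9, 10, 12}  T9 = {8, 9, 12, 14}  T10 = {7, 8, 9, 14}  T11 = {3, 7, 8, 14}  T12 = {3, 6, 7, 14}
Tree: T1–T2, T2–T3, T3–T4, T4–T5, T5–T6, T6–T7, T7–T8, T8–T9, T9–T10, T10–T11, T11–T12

Yes; width 3.

Checking the three conditions: (i) the bags cover all of {0, 1, 2, 3, 4, 5, 6, 7, 8, 9, 10, 11, 12, 13, 14}; (ii) for each edge, some bag contains both endpoints; (iii) the bags containing any fixed vertex form a subtree. All hold, so the decomposition is valid with width 4 − 1 = 3.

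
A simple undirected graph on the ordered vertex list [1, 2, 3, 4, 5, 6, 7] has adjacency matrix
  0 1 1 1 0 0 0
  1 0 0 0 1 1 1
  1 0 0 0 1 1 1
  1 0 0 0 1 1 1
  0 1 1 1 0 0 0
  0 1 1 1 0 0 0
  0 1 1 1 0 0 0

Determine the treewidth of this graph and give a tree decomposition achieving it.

The largest bag has 4 vertices, giving width 3; this decomposition certifies tw(G) ≤ 3. For the lower bound: the 4 vertex sets {2,5}, {4,6}, {3}, {1} are disjoint, each induces a connected subgraph, and every pair is joined by at least one edge of G. Contracting each set to a single vertex therefore yields K_{4} as a minor, and since treewidth is minor-monotone, tw(G) ≥ tw(K_{4}) = 3. Combining the bounds, tw(G) = 3.

Treewidth 3.
One such decomposition:
Bags: B1 = {2, 3, 4, 5}  B2 = {2, 3, 4, 6}  B3 = {1, 2, 3, 4}  B4 = {2, 3, 4, 7}
Tree: B1–B2, B2–B3, B3–B4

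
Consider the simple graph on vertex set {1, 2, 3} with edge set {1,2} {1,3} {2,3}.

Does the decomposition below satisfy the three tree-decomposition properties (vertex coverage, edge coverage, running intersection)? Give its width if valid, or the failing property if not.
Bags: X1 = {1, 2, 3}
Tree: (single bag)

Yes; width 2.

Vertex coverage: the bags together contain {1, 2, 3}, the full vertex set. Edge coverage: each edge of G has both endpoints in at least one bag. Running intersection: for every vertex, the bags containing it form a connected subtree. All three properties hold, so this is a valid tree decomposition of width max|bag| − 1 = 2, and hence tw(G) ≤ 2.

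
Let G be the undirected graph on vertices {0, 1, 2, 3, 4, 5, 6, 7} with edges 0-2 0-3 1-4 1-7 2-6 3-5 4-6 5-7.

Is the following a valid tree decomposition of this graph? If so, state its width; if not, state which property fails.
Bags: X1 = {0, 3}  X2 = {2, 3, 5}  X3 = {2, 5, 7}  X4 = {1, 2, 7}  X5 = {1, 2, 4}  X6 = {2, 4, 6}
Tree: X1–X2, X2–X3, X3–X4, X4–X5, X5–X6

No — edge (2,0) lies in no bag.

A tree decomposition must satisfy three properties: every vertex lies in some bag; for every edge, both endpoints lie together in some bag; and for every vertex, the bags containing it form a connected subtree. Here edge (2,0) lies in no bag, so the decomposition is invalid.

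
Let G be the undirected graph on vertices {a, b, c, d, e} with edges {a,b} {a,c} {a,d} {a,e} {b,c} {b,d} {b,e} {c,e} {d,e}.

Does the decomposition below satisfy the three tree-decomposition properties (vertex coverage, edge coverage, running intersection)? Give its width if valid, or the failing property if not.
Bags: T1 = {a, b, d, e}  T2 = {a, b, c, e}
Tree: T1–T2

Yes; width 3.

Vertex coverage: the bags together contain {a, b, c, d, e}, the full vertex set. Edge coverage: each edge of G has both endpoints in at least one bag. Running intersection: for every vertex, the bags containing it form a connected subtree. All three properties hold, so this is a valid tree decomposition of width max|bag| − 1 = 3, and hence tw(G) ≤ 3.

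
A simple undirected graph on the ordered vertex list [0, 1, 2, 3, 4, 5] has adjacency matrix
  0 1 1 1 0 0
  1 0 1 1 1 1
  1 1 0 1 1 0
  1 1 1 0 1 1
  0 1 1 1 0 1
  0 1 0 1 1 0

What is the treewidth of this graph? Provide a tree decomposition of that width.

Treewidth 3.
Bags: B1 = {1, 3, 4, 5}  B2 = {1, 2, 3, 4}  B3 = {0, 1, 2, 3}
Tree: B1–B2, B2–B3

Each bag holds 4 vertices, so the decomposition has width 3, which upper-bounds the treewidth. On the other hand G contains the 4-clique {0, 1, 2, 3}. A clique must lie in a single bag of any decomposition, so no decomposition can have width below 3. Hence tw(G) = 3 exactly.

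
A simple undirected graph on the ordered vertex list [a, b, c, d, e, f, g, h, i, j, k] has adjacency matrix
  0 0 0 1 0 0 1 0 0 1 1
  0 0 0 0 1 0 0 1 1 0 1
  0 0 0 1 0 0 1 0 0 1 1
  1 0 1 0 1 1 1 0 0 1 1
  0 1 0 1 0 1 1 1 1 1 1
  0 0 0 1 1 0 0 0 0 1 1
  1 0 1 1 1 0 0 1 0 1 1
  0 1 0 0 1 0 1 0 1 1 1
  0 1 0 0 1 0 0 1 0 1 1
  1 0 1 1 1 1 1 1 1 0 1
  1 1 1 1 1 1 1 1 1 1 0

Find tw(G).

4

A width-4 tree decomposition is:
Bags: B1 = {d, e, g, j, k}  B2 = {e, g, h, j, k}  B3 = {e, h, i, j, k}  B4 = {b, e, h, i, k}  B5 = {c, d, g, j, k}  B6 = {d, e, f, j, k}  B7 = {a, d, g, j, k}
Tree: B1–B2, B2–B3, B3–B4, B1–B5, B1–B6, B1–B7
Each bag holds 5 vertices, so the decomposition has width 4, which upper-bounds the treewidth. On the other hand G contains the 5-clique {d, e, g, j, k}. A clique must lie in a single bag of any decomposition, so no decomposition can have width below 4. The upper and lower bounds meet at 4, so that is the treewidth.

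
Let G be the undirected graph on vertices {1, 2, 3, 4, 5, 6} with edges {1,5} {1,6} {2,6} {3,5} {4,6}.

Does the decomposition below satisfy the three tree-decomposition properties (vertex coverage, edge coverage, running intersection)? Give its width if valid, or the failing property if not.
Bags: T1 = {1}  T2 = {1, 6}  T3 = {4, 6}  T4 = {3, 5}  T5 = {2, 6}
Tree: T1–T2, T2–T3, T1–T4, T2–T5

No — edge (5,1) lies in no bag.

A tree decomposition must satisfy three properties: every vertex lies in some bag; for every edge, both endpoints lie together in some bag; and for every vertex, the bags containing it form a connected subtree. Here edge (5,1) lies in no bag, so the decomposition is invalid.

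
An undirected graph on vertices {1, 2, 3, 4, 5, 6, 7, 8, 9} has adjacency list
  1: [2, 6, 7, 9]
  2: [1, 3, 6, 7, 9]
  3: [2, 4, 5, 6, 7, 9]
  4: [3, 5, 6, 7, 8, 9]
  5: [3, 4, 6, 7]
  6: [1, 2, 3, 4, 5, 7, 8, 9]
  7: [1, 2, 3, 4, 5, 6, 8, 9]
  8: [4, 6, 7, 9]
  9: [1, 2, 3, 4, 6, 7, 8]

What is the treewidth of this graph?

A width-4 tree decomposition is:
Bags: B1 = {3, 4, 6, 7, 9}  B2 = {2, 3, 6, 7, 9}  B3 = {4, 6, 7, 8, 9}  B4 = {3, 4, 5, 6, 7}  B5 = {1, 2, 6, 7, 9}
Tree: B1–B2, B1–B3, B1–B4, B2–B5
The largest bag has 5 vertices, giving width 4; this decomposition certifies tw(G) ≤ 4. On the other hand G contains the 5-clique {4, 6, 7, 8, 9}. A clique must lie in a single bag of any decomposition, so no decomposition can have width below 4. The upper and lower bounds meet at 4, so that is the treewidth.

4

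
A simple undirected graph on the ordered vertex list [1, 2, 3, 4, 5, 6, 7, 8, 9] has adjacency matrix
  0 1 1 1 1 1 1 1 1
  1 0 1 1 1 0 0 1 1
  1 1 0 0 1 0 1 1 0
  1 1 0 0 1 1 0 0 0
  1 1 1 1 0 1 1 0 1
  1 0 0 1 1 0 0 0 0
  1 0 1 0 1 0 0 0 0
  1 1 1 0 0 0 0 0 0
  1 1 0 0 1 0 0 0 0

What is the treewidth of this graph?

3

A width-3 tree decomposition is:
Bags: B1 = {1, 4, 5, 6}  B2 = {1, 2, 4, 5}  B3 = {1, 2, 3, 5}  B4 = {1, 2, 3, 8}  B5 = {1, 3, 5, 7}  B6 = {1, 2, 5, 9}
Tree: B1–B2, B2–B3, B3–B4, B3–B5, B3–B6
The largest bag has 4 vertices, giving width 3; this decomposition certifies tw(G) ≤ 3. Conversely, {1, 2, 3, 8} is a clique of size 4, and the vertices of any clique must share a bag in every tree decomposition; so some bag has ≥ 4 vertices and tw(G) ≥ 3. Combining the bounds, tw(G) = 3.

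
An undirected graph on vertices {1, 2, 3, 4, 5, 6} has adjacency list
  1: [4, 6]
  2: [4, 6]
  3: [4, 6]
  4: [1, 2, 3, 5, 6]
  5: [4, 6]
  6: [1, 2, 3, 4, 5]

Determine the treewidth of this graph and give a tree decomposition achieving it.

Treewidth 2.
One optimal decomposition is:
Bags: B1 = {3, 4, 6}  B2 = {1, 4, 6}  B3 = {4, 5, 6}  B4 = {2, 4, 6}
Tree: B1–B2, B2–B3, B1–B4

Each bag holds 3 vertices, so the decomposition has width 2, which upper-bounds the treewidth. On the other hand G contains the 3-clique {1, 4, 6}. A clique must lie in a single bag of any decomposition, so no decomposition can have width below 2. The upper and lower bounds meet at 2, so that is the treewidth.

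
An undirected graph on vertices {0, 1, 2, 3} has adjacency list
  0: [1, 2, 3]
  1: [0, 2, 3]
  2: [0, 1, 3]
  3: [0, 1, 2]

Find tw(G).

3

A width-3 tree decomposition is:
Bags: B1 = {0, 1, 2, 3}
Tree: (single bag)
A single bag containing all 4 vertices is trivially a valid decomposition of width 3. Conversely, {0, 1, 2, 3} is a clique of size 4, and the vertices of any clique must share a bag in every tree decomposition; so some bag has ≥ 4 vertices and tw(G) ≥ 3. Hence tw(G) = 3 exactly.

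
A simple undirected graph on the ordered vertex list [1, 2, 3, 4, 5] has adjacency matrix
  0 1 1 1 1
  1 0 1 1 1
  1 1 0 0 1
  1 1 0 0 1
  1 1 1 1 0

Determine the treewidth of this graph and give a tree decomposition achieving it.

Every bag has size at most 4, so the width is 4 − 1 = 3 and tw(G) ≤ 3. Conversely, {1, 2, 3, 5} is a clique of size 4, and the vertices of any clique must share a bag in every tree decomposition; so some bag has ≥ 4 vertices and tw(G) ≥ 3. The upper and lower bounds meet at 3, so that is the treewidth.

Treewidth 3.
One optimal decomposition is:
Bags: B1 = {1, 2, 3, 5}  B2 = {1, 2, 4, 5}
Tree: B1–B2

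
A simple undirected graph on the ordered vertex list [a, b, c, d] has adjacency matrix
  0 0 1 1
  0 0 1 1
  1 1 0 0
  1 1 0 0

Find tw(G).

2

A width-2 tree decomposition is:
Bags: B1 = {b, c, d}  B2 = {a, c, d}
Tree: B1–B2
Each bag holds 3 vertices, so the decomposition has width 2, which upper-bounds the treewidth. The edges c–b–d–a–c form a cycle, so G is not a tree and its treewidth is at least 2. The upper and lower bounds meet at 2, so that is the treewidth.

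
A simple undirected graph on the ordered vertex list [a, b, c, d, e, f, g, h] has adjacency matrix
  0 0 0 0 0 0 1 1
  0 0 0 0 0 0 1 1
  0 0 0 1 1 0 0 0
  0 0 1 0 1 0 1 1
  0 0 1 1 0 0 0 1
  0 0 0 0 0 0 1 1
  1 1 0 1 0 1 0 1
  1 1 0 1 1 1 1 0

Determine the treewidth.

2

A width-2 tree decomposition is:
Bags: B1 = {d, g, h}  B2 = {d, e, h}  B3 = {a, g, h}  B4 = {f, g, h}  B5 = {b, g, h}  B6 = {c, d, e}
Tree: B1–B2, B1–B3, B1–B4, B1–B5, B2–B6
Every bag has size at most 3, so the width is 3 − 1 = 2 and tw(G) ≤ 2. On the other hand G contains the 3-clique {d, g, h}. A clique must lie in a single bag of any decomposition, so no decomposition can have width below 2. Hence tw(G) = 2 exactly.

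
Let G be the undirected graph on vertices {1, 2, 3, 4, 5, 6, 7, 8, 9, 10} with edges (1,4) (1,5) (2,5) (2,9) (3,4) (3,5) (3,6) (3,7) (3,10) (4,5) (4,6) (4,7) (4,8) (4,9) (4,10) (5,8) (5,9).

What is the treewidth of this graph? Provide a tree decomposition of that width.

Treewidth 2.
Bags: B1 = {4, 5, 9}  B2 = {3, 4, 5}  B3 = {1, 4, 5}  B4 = {3, 4, 7}  B5 = {4, 5, 8}  B6 = {3, 4, 6}  B7 = {2, 5, 9}  B8 = {3, 4, 10}
Tree: B1–B2, B1–B3, B2–B4, B2–B5, B4–B6, B1–B7, B4–B8

Every bag has size at most 3, so the width is 3 − 1 = 2 and tw(G) ≤ 2. Conversely, {2, 5, 9} is a clique of size 3, and the vertices of any clique must share a bag in every tree decomposition; so some bag has ≥ 3 vertices and tw(G) ≥ 2. Hence tw(G) = 2 exactly.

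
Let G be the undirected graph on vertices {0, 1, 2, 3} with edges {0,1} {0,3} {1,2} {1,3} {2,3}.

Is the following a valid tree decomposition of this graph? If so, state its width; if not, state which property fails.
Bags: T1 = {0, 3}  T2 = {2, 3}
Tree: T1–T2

A tree decomposition must satisfy three properties: every vertex lies in some bag; for every edge, both endpoints lie together in some bag; and for every vertex, the bags containing it form a connected subtree. Here vertex 1 appears in no bag, so the decomposition is invalid.

No — vertex 1 appears in no bag.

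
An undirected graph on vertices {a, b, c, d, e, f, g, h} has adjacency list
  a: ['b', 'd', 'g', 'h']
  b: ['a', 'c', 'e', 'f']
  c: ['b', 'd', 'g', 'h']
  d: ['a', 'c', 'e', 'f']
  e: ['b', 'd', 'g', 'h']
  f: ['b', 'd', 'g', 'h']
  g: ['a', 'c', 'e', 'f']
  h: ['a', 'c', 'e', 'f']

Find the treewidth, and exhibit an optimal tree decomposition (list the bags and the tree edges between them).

The largest bag has 5 vertices, giving width 4; this decomposition certifies tw(G) ≤ 4. For the lower bound: the 5 vertex sets {a,g}, {d,f}, {e,h}, {b}, {c} are disjoint, each induces a connected subgraph, and every pair is joined by at least one edge of G. Contracting each set to a single vertex therefore yields K_{5} as a minor, and since treewidth is minor-monotone, tw(G) ≥ tw(K_{5}) = 4. Combining the bounds, tw(G) = 4.

Treewidth 4.
One optimal decomposition is:
Bags: B1 = {a, b, d, g, h}  B2 = {b, d, f, g, h}  B3 = {b, d, e, g, h}  B4 = {b, c, d, g, h}
Tree: B1–B2, B2–B3, B3–B4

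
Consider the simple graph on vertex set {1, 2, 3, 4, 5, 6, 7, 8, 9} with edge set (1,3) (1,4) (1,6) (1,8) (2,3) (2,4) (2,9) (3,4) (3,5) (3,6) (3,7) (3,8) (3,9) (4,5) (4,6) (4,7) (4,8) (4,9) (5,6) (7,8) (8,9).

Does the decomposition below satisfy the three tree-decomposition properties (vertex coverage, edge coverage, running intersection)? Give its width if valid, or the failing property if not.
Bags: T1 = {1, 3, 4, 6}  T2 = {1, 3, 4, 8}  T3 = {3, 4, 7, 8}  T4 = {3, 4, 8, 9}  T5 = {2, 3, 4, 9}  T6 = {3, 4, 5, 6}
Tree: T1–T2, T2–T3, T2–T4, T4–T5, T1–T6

Every vertex of G appears in some bag (union = {1, 2, 3, 4, 5, 6, 7, 8, 9}); every edge is covered by a bag; and for each vertex v the set of bags containing v is connected in the bag tree. The decomposition is therefore valid. The largest bag has 4 vertices, so the width is 3.

Yes; width 3.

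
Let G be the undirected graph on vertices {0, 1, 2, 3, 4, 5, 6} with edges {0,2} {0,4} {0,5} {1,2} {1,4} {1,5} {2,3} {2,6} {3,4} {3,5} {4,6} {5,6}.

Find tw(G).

A width-3 tree decomposition is:
Bags: B1 = {2, 3, 4, 5}  B2 = {2, 4, 5, 6}  B3 = {1, 2, 4, 5}  B4 = {0, 2, 4, 5}
Tree: B1–B2, B2–B3, B3–B4
The largest bag has 4 vertices, giving width 3; this decomposition certifies tw(G) ≤ 3. For the lower bound: the 4 vertex sets {3,4}, {2,6}, {5}, {1} are disjoint, each induces a connected subgraph, and every pair is joined by at least one edge of G. Contracting each set to a single vertex therefore yields K_{4} as a minor, and since treewidth is minor-monotone, tw(G) ≥ tw(K_{4}) = 3. Hence tw(G) = 3 exactly.

3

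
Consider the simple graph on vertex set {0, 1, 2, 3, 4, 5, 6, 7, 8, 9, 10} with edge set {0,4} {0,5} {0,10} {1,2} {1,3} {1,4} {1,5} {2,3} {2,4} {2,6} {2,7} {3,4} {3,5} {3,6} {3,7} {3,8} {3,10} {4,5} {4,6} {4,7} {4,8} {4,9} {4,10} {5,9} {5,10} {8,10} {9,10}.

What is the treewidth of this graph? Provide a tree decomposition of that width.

Each bag holds 4 vertices, so the decomposition has width 3, which upper-bounds the treewidth. On the other hand G contains the 4-clique {0, 4, 5, 10}. A clique must lie in a single bag of any decomposition, so no decomposition can have width below 3. The upper and lower bounds meet at 3, so that is the treewidth.

Treewidth 3.
One such decomposition:
Bags: B1 = {3, 4, 5, 10}  B2 = {1, 3, 4, 5}  B3 = {3, 4, 8, 10}  B4 = {1, 2, 3, 4}  B5 = {4, 5, 9, 10}  B6 = {2, 3, 4, 7}  B7 = {2, 3, 4, 6}  B8 = {0, 4, 5, 10}
Tree: B1–B2, B1–B3, B2–B4, B1–B5, B4–B6, B4–B7, B1–B8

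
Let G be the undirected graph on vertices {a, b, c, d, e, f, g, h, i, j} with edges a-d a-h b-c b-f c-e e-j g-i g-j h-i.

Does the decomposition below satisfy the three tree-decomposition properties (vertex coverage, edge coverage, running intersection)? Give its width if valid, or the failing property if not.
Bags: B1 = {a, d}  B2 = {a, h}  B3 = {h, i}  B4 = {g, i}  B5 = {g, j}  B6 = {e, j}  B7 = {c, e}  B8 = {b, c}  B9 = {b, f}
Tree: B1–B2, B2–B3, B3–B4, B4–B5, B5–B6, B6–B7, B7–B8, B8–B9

Yes; width 1.

Checking the three conditions: (i) the bags cover all of {a, b, c, d, e, f, g, h, i, j}; (ii) for each edge, some bag contains both endpoints; (iii) the bags containing any fixed vertex form a subtree. All hold, so the decomposition is valid with width 2 − 1 = 1.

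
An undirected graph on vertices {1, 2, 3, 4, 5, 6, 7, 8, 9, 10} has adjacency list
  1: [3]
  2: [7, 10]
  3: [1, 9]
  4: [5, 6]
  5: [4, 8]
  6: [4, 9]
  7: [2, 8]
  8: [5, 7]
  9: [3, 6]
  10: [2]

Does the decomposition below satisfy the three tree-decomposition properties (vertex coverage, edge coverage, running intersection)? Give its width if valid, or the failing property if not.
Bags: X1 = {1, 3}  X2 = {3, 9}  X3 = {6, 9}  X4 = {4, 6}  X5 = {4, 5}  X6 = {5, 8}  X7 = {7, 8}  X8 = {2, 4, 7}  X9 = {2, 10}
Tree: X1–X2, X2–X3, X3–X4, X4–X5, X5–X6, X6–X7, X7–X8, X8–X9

A tree decomposition must satisfy three properties: every vertex lies in some bag; for every edge, both endpoints lie together in some bag; and for every vertex, the bags containing it form a connected subtree. Here bags containing vertex 4 are not connected in the tree, so the decomposition is invalid.

No — bags containing vertex 4 are not connected in the tree.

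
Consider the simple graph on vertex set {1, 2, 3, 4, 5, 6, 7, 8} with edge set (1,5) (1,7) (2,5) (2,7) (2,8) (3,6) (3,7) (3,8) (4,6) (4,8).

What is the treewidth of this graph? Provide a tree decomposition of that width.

Treewidth 2.
One such decomposition:
Bags: B1 = {4, 6, 8}  B2 = {3, 6, 8}  B3 = {2, 3, 8}  B4 = {2, 3, 7}  B5 = {2, 5, 7}  B6 = {1, 5, 7}
Tree: B1–B2, B2–B3, B3–B4, B4–B5, B5–B6

Each bag holds 3 vertices, so the decomposition has width 2, which upper-bounds the treewidth. For the lower bound, G contains the cycle 4–6–3–8–4, so G is not a forest; only forests have treewidth ≤ 1, hence tw(G) ≥ 2. Hence tw(G) = 2 exactly.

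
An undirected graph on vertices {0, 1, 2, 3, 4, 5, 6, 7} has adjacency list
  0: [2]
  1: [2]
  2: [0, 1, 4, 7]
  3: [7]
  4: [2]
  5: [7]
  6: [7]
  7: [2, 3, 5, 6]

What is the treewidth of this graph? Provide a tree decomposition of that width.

Each bag holds 2 vertices, so the decomposition has width 1, which upper-bounds the treewidth. Since G has at least one edge (e.g. 2–7), it is not an edgeless graph, so tw(G) ≥ 1. Combining the bounds, tw(G) = 1.

Treewidth 1.
Bags: B1 = {2, 7}  B2 = {1, 2}  B3 = {5, 7}  B4 = {6, 7}  B5 = {3, 7}  B6 = {2, 4}  B7 = {0, 2}
Tree: B1–B2, B1–B3, B3–B4, B3–B5, B2–B6, B6–B7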